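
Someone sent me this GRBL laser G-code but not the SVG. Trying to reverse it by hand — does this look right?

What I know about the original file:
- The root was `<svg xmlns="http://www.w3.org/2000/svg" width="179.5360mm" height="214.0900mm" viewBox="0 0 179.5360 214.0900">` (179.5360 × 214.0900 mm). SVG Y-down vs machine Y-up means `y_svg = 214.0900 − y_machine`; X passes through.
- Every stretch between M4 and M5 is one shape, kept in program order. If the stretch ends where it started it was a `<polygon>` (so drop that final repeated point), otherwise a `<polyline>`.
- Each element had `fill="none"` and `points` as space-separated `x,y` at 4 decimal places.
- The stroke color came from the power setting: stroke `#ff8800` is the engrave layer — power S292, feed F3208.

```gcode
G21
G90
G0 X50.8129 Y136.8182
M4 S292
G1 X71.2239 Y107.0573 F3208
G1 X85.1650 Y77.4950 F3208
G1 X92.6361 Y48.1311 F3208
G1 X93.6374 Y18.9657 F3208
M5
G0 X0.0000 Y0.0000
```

Machine Y-up, SVG Y-down with viewBox height 214.0900, so y_svg = 214.0900 − y_machine; X carries over. Every run uses S292, so all elements get stroke `#ff8800` (engrave).

Run 1: The run is open, so emit a `<polyline>` with points (Y-flipped): 50.8129,77.2718 71.2239,107.0327 85.1650,136.5950 92.6361,165.9589 93.6374,195.1243.

<svg xmlns="http://www.w3.org/2000/svg" width="179.5360mm" height="214.0900mm" viewBox="0 0 179.5360 214.0900">
  <polyline points="50.8129,77.2718 71.2239,107.0327 85.1650,136.5950 92.6361,165.9589 93.6374,195.1243" fill="none" stroke="#ff8800"/>
</svg>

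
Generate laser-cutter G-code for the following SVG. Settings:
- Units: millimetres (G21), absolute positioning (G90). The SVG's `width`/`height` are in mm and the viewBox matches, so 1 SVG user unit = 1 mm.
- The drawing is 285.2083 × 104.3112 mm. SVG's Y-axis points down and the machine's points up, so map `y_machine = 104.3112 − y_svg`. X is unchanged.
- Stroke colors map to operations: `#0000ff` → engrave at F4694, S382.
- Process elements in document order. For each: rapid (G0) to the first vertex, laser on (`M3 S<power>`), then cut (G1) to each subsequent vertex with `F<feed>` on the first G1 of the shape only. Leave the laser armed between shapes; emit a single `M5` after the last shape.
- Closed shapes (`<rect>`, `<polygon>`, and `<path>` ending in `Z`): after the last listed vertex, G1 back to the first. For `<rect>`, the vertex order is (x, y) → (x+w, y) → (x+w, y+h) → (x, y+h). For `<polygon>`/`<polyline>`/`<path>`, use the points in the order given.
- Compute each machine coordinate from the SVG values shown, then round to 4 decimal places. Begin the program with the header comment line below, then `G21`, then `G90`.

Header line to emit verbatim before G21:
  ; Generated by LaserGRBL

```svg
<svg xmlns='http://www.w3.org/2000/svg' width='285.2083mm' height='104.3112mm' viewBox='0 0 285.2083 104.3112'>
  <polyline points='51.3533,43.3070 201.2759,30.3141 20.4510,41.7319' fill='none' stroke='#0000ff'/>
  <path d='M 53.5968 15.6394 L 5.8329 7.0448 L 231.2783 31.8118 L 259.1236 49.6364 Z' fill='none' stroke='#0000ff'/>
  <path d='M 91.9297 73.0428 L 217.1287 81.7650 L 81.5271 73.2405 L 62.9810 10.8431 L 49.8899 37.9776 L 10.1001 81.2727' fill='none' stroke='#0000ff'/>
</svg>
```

Since the viewBox matches the mm dimensions, user units are millimetres directly. The only transform is the Y-flip y_m = 104.3112 − y_svg.

Shape 1 is a open polyline drawn with `<polyline>`. Its stroke #0000ff means engrave at S382, F4694. After flipping Y the toolpath is (51.3533,61.0042) → (201.2759,73.9971) → (20.4510,62.5793).

Shape 2 is a closed polygon drawn with `<path>`. Its stroke #0000ff means engrave at S382, F4694. After flipping Y the toolpath is (53.5968,88.6718) → (5.8329,97.2664) → (231.2783,72.4994) → (259.1236,54.6748) → (53.5968,88.6718), returning to the start.

Shape 3 is a open polyline drawn with `<path>`. Its stroke #0000ff means engrave at S382, F4694. After flipping Y the toolpath is (91.9297,31.2684) → (217.1287,22.5462) → (81.5271,31.0707) → (62.9810,93.4681) → (49.8899,66.3336) → (10.1001,23.0385).

; Generated by LaserGRBL
G21
G90
G0 X51.3533 Y61.0042
M3 S382
G1 X201.2759 Y73.9971 F4694
G1 X20.4510 Y62.5793
G0 X53.5968 Y88.6718
M3 S382
G1 X5.8329 Y97.2664 F4694
G1 X231.2783 Y72.4994
G1 X259.1236 Y54.6748
G1 X53.5968 Y88.6718
G0 X91.9297 Y31.2684
M3 S382
G1 X217.1287 Y22.5462 F4694
G1 X81.5271 Y31.0707
G1 X62.9810 Y93.4681
G1 X49.8899 Y66.3336
G1 X10.1001 Y23.0385
M5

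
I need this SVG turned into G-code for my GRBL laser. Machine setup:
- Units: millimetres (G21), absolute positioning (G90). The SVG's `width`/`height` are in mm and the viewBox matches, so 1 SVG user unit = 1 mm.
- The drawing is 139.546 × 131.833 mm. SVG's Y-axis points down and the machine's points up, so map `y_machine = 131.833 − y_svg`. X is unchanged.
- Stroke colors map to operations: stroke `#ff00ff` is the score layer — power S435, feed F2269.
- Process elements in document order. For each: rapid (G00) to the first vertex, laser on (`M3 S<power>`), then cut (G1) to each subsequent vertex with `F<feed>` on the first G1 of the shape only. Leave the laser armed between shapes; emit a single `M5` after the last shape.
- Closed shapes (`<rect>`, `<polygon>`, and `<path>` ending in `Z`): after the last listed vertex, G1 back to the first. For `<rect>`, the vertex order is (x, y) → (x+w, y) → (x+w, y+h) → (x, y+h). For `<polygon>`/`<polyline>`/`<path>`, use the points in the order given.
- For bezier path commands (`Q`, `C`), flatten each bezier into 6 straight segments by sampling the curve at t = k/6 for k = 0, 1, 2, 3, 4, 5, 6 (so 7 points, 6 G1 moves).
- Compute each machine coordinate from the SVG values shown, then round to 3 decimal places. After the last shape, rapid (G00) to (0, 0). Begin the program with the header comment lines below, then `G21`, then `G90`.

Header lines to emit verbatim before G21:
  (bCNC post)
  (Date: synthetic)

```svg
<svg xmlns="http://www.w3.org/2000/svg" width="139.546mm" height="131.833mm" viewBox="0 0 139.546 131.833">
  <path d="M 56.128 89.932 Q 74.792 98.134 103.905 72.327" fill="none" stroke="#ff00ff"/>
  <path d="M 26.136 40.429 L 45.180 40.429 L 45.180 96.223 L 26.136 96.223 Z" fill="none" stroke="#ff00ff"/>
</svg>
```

(bCNC post)
(Date: synthetic)
G21
G90
G00 X56.128 Y41.901
M3 S435
G1 X62.640 Y40.112 F2269
G1 X69.732 Y40.212
G1 X77.404 Y42.201
G1 X85.657 Y46.080
G1 X94.491 Y51.848
G1 X103.905 Y59.506
G00 X26.136 Y91.404
M3 S435
G1 X45.180 Y91.404 F2269
G1 X45.180 Y35.610
G1 X26.136 Y35.610
G1 X26.136 Y91.404
M5
G00 X0.000 Y0.000

Since the viewBox matches the mm dimensions, user units are millimetres directly. The only transform is the Y-flip y_m = 131.833 − y_svg.

Shape 1 is a quadratic bezier drawn with `<path>`. Its stroke #ff00ff means score at S435, F2269. After flipping Y the toolpath is (56.128,41.901) → (62.640,40.112) → (69.732,40.212) → (77.404,42.201) → (85.657,46.080) → (94.491,51.848) → (103.905,59.506).

Shape 2 is a rectangle drawn with `<path>`. Its stroke #ff00ff means score at S435, F2269. After flipping Y the toolpath is (26.136,91.404) → (45.180,91.404) → (45.180,35.610) → (26.136,35.610) → (26.136,91.404), returning to the start.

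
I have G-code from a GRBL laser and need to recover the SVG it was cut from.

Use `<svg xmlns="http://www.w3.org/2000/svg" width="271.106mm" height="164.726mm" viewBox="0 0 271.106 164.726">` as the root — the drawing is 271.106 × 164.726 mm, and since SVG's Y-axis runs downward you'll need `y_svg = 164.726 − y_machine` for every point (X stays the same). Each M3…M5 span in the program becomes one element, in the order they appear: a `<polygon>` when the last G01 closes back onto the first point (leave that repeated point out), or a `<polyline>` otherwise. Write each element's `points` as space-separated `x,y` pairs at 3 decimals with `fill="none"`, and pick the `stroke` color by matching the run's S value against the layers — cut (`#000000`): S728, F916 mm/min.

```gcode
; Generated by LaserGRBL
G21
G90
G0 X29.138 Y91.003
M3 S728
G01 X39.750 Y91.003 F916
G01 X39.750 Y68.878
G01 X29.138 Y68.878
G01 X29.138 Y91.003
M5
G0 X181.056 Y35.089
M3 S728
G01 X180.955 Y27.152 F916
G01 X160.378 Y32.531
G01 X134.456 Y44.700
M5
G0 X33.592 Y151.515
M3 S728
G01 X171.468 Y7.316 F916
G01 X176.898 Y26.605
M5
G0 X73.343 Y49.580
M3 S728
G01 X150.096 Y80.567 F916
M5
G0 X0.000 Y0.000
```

<svg xmlns="http://www.w3.org/2000/svg" width="271.106mm" height="164.726mm" viewBox="0 0 271.106 164.726">
  <polygon points="29.138,73.723 39.750,73.723 39.750,95.848 29.138,95.848" fill="none" stroke="#000000"/>
  <polyline points="181.056,129.637 180.955,137.574 160.378,132.195 134.456,120.026" fill="none" stroke="#000000"/>
  <polyline points="33.592,13.211 171.468,157.410 176.898,138.121" fill="none" stroke="#000000"/>
  <polyline points="73.343,115.146 150.096,84.159" fill="none" stroke="#000000"/>
</svg>

Each laser-on run becomes one SVG element. Flip Y back into SVG space with y_svg = 164.726 − y_machine. Every run uses S728, so all elements get stroke `#000000` (cut).

Run 1: The run returns to its start, so emit a `<polygon>` with points (Y-flipped): 29.138,73.723 39.750,73.723 39.750,95.848 29.138,95.848.

Run 2: The run is open, so emit a `<polyline>` with points (Y-flipped): 181.056,129.637 180.955,137.574 160.378,132.195 134.456,120.026.

Run 3: The run is open, so emit a `<polyline>` with points (Y-flipped): 33.592,13.211 171.468,157.410 176.898,138.121.

Run 4: The run is open, so emit a `<polyline>` with points (Y-flipped): 73.343,115.146 150.096,84.159.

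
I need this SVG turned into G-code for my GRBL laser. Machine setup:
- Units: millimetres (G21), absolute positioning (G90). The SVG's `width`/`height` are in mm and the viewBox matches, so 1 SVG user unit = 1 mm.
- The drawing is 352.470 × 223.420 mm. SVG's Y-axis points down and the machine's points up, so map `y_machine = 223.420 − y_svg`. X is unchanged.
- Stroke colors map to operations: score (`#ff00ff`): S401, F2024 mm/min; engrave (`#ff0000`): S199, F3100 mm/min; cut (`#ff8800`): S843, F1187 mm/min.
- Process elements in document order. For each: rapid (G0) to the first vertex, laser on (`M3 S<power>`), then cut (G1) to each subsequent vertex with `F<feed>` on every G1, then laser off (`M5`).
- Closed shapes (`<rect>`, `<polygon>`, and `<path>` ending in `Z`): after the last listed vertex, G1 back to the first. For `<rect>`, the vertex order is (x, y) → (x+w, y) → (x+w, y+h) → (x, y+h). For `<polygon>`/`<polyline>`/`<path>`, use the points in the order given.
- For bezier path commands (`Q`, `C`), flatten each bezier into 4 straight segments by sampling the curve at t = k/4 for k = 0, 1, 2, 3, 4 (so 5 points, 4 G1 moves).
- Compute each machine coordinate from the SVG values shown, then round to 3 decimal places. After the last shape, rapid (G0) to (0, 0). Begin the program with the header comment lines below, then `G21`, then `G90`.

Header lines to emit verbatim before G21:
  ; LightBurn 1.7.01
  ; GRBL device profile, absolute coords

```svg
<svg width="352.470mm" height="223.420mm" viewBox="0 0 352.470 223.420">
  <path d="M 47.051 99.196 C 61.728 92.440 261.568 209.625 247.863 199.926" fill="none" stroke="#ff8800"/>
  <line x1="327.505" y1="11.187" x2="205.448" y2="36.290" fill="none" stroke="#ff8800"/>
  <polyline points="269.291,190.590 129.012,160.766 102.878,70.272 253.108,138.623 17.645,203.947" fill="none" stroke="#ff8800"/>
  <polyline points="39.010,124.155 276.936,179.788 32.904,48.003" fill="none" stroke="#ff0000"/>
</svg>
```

; LightBurn 1.7.01
; GRBL device profile, absolute coords
G21
G90
G0 X47.051 Y124.224
M3 S843
G1 X86.547 Y109.971 F1187
G1 X158.100 Y72.755 F1187
G1 X224.332 Y36.091 F1187
G1 X247.863 Y23.494 F1187
M5
G0 X327.505 Y212.233
M3 S843
G1 X205.448 Y187.130 F1187
M5
G0 X269.291 Y32.830
M3 S843
G1 X129.012 Y62.654 F1187
G1 X102.878 Y153.148 F1187
G1 X253.108 Y84.797 F1187
G1 X17.645 Y19.473 F1187
M5
G0 X39.010 Y99.265
M3 S199
G1 X276.936 Y43.632 F3100
G1 X32.904 Y175.417 F3100
M5
G0 X0.000 Y0.000

Since the viewBox matches the mm dimensions, user units are millimetres directly. The only transform is the Y-flip y_m = 223.420 − y_svg.

Shape 1 is a cubic bezier drawn with `<path>`. Its stroke #ff8800 means cut at S843, F1187. After flipping Y the toolpath is (47.051,124.224) → (86.547,109.971) → (158.100,72.755) → (224.332,36.091) → (247.863,23.494).

Shape 2 is a line segment drawn with `<line>`. Its stroke #ff8800 means cut at S843, F1187. After flipping Y the toolpath is (327.505,212.233) → (205.448,187.130).

Shape 3 is a open polyline drawn with `<polyline>`. Its stroke #ff8800 means cut at S843, F1187. After flipping Y the toolpath is (269.291,32.830) → (129.012,62.654) → (102.878,153.148) → (253.108,84.797) → (17.645,19.473).

Shape 4 is a open polyline drawn with `<polyline>`. Its stroke #ff0000 means engrave at S199, F3100. After flipping Y the toolpath is (39.010,99.265) → (276.936,43.632) → (32.904,175.417).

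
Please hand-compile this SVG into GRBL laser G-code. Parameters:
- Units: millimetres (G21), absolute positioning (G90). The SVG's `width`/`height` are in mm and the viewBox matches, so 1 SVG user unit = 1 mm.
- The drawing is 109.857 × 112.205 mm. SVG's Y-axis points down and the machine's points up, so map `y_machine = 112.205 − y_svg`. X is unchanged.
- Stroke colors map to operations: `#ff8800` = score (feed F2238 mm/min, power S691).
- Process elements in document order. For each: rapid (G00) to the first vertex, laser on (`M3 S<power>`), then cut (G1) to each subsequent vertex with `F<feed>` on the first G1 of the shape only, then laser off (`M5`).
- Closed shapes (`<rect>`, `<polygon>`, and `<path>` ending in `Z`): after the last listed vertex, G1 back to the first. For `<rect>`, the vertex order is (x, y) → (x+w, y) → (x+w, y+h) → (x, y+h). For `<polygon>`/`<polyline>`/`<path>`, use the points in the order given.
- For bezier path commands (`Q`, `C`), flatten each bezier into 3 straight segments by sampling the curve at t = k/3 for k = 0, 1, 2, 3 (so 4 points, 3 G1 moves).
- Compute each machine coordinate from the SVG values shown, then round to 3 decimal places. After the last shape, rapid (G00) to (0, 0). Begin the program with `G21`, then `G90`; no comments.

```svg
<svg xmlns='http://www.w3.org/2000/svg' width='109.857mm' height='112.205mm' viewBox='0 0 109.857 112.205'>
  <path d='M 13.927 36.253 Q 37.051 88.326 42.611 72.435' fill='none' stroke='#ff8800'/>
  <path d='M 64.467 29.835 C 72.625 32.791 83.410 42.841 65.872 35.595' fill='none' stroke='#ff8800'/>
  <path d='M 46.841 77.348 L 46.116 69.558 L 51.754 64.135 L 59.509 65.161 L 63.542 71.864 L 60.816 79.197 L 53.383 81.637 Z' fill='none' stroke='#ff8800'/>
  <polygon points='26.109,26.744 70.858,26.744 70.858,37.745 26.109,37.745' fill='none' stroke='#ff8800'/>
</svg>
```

viewBox `0 0 109.857 112.205` with mm width/height → 1 unit = 1 mm. Flip: y_m = 112.205 − y_svg.

**Shape 1** — `<path>` quadratic bezier, stroke `#ff8800` → score (S691, F2238). Control points (SVG): P0=(13.927,36.253), P1=(37.051,88.326), P2=(42.611,72.435); sampled at t=k/3. Machine vertices: (13.927,75.952) → (27.391,48.788) → (36.953,36.728) → (42.611,39.770). Open path.

**Shape 2** — `<path>` cubic bezier, stroke `#ff8800` → score (S691, F2238). Control points (SVG): P0=(64.467,29.835), P1=(72.625,32.791), P2=(83.410,42.841), P3=(65.872,35.595); sampled at t=k/3. Machine vertices: (64.467,82.370) → (72.354,77.953) → (75.115,74.226) → (65.872,76.610). Open path.

**Shape 3** — `<path>` regular polygon, stroke `#ff8800` → score (S691, F2238). Machine vertices: (46.841,34.857) → (46.116,42.647) → (51.754,48.070) → (59.509,47.044) → (63.542,40.341) → (60.816,33.008) → (53.383,30.568) → (46.841,34.857). Closed: final G1 returns to the first vertex.

**Shape 4** — `<polygon>` rectangle, stroke `#ff8800` → score (S691, F2238). Machine vertices: (26.109,85.461) → (70.858,85.461) → (70.858,74.460) → (26.109,74.460) → (26.109,85.461). Closed: final G1 returns to the first vertex.

G21
G90
G00 X13.927 Y75.952
M3 S691
G1 X27.391 Y48.788 F2238
G1 X36.953 Y36.728
G1 X42.611 Y39.770
M5
G00 X64.467 Y82.370
M3 S691
G1 X72.354 Y77.953 F2238
G1 X75.115 Y74.226
G1 X65.872 Y76.610
M5
G00 X46.841 Y34.857
M3 S691
G1 X46.116 Y42.647 F2238
G1 X51.754 Y48.070
G1 X59.509 Y47.044
G1 X63.542 Y40.341
G1 X60.816 Y33.008
G1 X53.383 Y30.568
G1 X46.841 Y34.857
M5
G00 X26.109 Y85.461
M3 S691
G1 X70.858 Y85.461 F2238
G1 X70.858 Y74.460
G1 X26.109 Y74.460
G1 X26.109 Y85.461
M5
G00 X0.000 Y0.000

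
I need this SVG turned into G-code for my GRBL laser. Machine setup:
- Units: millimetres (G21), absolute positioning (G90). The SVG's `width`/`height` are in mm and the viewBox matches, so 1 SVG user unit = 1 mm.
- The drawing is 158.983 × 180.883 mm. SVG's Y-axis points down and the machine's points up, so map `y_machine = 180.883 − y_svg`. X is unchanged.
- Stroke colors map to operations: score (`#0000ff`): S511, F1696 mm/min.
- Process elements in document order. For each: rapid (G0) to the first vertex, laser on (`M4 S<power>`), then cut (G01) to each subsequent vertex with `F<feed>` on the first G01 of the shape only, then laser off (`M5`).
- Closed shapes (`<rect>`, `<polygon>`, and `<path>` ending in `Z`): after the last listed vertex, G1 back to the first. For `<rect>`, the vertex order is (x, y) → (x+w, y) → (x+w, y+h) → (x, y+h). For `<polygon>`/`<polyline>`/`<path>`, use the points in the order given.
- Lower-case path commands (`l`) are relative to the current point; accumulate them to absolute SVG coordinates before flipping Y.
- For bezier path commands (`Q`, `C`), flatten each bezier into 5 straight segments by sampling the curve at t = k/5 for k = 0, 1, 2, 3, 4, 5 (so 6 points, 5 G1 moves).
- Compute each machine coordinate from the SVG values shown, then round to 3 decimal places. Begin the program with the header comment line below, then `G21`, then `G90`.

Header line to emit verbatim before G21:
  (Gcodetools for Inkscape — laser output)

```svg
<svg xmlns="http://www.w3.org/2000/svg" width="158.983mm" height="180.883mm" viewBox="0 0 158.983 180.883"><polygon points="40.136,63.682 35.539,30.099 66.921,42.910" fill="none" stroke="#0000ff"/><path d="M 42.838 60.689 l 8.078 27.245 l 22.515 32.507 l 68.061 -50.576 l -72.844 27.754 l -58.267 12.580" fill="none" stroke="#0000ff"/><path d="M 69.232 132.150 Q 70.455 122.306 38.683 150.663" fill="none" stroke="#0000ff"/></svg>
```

(Gcodetools for Inkscape — laser output)
G21
G90
G0 X40.136 Y117.201
M4 S511
G01 X35.539 Y150.784 F1696
G01 X66.921 Y137.973
G01 X40.136 Y117.201
M5
G0 X42.838 Y120.194
M4 S511
G01 X50.916 Y92.949 F1696
G01 X73.431 Y60.442
G01 X141.492 Y111.018
G01 X68.648 Y83.264
G01 X10.381 Y70.684
M5
G0 X69.232 Y48.733
M4 S511
G01 X68.401 Y51.143 F1696
G01 X64.931 Y50.496
G01 X58.821 Y46.793
G01 X50.072 Y40.035
G01 X38.683 Y30.220
M5

Since the viewBox matches the mm dimensions, user units are millimetres directly. The only transform is the Y-flip y_m = 180.883 − y_svg.

Shape 1 is a regular polygon drawn with `<polygon>`. Its stroke #0000ff means score at S511, F1696. After flipping Y the toolpath is (40.136,117.201) → (35.539,150.784) → (66.921,137.973) → (40.136,117.201), returning to the start.

Shape 2 is a open polyline drawn with `<path>`. Its stroke #0000ff means score at S511, F1696. After flipping Y the toolpath is (42.838,120.194) → (50.916,92.949) → (73.431,60.442) → (141.492,111.018) → (68.648,83.264) → (10.381,70.684).

Shape 3 is a quadratic bezier drawn with `<path>`. Its stroke #0000ff means score at S511, F1696. After flipping Y the toolpath is (69.232,48.733) → (68.401,51.143) → (64.931,50.496) → (58.821,46.793) → (50.072,40.035) → (38.683,30.220).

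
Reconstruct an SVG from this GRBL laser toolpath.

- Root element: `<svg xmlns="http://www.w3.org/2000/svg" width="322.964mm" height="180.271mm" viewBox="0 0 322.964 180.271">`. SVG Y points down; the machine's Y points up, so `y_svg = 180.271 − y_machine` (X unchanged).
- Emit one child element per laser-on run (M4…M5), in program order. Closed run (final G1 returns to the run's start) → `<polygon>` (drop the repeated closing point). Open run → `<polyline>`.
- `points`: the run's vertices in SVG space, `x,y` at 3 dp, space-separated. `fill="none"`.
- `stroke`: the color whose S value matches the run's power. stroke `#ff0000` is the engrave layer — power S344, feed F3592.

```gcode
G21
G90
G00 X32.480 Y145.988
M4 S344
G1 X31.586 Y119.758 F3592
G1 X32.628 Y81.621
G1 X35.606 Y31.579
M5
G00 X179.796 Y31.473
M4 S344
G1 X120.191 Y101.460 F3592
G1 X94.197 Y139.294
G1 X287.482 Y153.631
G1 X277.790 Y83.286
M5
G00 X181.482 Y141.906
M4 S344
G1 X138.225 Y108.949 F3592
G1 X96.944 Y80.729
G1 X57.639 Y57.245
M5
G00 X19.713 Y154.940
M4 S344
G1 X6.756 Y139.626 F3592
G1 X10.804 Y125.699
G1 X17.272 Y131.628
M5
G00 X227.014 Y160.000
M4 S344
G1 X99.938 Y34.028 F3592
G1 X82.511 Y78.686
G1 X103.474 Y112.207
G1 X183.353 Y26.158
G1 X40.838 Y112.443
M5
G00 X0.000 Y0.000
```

y_svg = 180.271 − y_m. Every run uses S344, so all elements get stroke `#ff0000` (engrave).

[1] open run; points: 32.480,34.283 31.586,60.513 32.628,98.650 35.606,148.692

[2] open run; points: 179.796,148.798 120.191,78.811 94.197,40.977 287.482,26.640 277.790,96.985

[3] open run; points: 181.482,38.365 138.225,71.322 96.944,99.542 57.639,123.026

[4] open run; points: 19.713,25.331 6.756,40.645 10.804,54.572 17.272,48.643

[5] open run; points: 227.014,20.271 99.938,146.243 82.511,101.585 103.474,68.064 183.353,154.113 40.838,67.828

<svg xmlns="http://www.w3.org/2000/svg" width="322.964mm" height="180.271mm" viewBox="0 0 322.964 180.271">
  <polyline points="32.480,34.283 31.586,60.513 32.628,98.650 35.606,148.692" fill="none" stroke="#ff0000"/>
  <polyline points="179.796,148.798 120.191,78.811 94.197,40.977 287.482,26.640 277.790,96.985" fill="none" stroke="#ff0000"/>
  <polyline points="181.482,38.365 138.225,71.322 96.944,99.542 57.639,123.026" fill="none" stroke="#ff0000"/>
  <polyline points="19.713,25.331 6.756,40.645 10.804,54.572 17.272,48.643" fill="none" stroke="#ff0000"/>
  <polyline points="227.014,20.271 99.938,146.243 82.511,101.585 103.474,68.064 183.353,154.113 40.838,67.828" fill="none" stroke="#ff0000"/>
</svg>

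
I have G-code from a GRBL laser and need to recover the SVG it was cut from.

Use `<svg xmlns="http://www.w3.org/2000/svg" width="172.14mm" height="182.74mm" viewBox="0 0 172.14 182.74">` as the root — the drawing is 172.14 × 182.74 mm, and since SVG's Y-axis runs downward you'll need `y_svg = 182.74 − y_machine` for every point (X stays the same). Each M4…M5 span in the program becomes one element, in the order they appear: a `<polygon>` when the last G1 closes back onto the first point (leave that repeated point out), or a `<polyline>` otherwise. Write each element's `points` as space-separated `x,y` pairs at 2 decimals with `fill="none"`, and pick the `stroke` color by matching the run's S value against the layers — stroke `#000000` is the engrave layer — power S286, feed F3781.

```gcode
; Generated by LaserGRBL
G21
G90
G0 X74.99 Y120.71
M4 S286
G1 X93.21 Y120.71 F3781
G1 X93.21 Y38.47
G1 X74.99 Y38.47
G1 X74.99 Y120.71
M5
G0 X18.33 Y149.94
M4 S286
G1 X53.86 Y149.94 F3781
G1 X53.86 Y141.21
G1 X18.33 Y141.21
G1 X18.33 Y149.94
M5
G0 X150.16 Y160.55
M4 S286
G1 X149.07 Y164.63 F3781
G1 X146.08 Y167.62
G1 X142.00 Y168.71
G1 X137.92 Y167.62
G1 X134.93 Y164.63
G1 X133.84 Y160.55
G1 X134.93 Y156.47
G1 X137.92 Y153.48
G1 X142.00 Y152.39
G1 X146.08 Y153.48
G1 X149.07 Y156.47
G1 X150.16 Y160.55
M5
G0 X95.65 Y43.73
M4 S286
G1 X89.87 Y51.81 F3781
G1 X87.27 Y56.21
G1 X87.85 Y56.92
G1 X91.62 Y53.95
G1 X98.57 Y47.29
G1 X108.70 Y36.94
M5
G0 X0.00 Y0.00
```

<svg xmlns="http://www.w3.org/2000/svg" width="172.14mm" height="182.74mm" viewBox="0 0 172.14 182.74">
  <polygon points="74.99,62.03 93.21,62.03 93.21,144.27 74.99,144.27" fill="none" stroke="#000000"/>
  <polygon points="18.33,32.80 53.86,32.80 53.86,41.53 18.33,41.53" fill="none" stroke="#000000"/>
  <polygon points="150.16,22.19 149.07,18.11 146.08,15.12 142.00,14.03 137.92,15.12 134.93,18.11 133.84,22.19 134.93,26.27 137.92,29.26 142.00,30.35 146.08,29.26 149.07,26.27" fill="none" stroke="#000000"/>
  <polyline points="95.65,139.01 89.87,130.93 87.27,126.53 87.85,125.82 91.62,128.79 98.57,135.45 108.70,145.80" fill="none" stroke="#000000"/>
</svg>

y_svg = 182.74 − y_m. Every run uses S286, so all elements get stroke `#000000` (engrave).

[1] closed run; points: 74.99,62.03 93.21,62.03 93.21,144.27 74.99,144.27

[2] closed run; points: 18.33,32.80 53.86,32.80 53.86,41.53 18.33,41.53

[3] closed run; points: 150.16,22.19 149.07,18.11 146.08,15.12 142.00,14.03 137.92,15.12 134.93,18.11 133.84,22.19 134.93,26.27 137.92,29.26 142.00,30.35 146.08,29.26 149.07,26.27

[4] open run; points: 95.65,139.01 89.87,130.93 87.27,126.53 87.85,125.82 91.62,128.79 98.57,135.45 108.70,145.80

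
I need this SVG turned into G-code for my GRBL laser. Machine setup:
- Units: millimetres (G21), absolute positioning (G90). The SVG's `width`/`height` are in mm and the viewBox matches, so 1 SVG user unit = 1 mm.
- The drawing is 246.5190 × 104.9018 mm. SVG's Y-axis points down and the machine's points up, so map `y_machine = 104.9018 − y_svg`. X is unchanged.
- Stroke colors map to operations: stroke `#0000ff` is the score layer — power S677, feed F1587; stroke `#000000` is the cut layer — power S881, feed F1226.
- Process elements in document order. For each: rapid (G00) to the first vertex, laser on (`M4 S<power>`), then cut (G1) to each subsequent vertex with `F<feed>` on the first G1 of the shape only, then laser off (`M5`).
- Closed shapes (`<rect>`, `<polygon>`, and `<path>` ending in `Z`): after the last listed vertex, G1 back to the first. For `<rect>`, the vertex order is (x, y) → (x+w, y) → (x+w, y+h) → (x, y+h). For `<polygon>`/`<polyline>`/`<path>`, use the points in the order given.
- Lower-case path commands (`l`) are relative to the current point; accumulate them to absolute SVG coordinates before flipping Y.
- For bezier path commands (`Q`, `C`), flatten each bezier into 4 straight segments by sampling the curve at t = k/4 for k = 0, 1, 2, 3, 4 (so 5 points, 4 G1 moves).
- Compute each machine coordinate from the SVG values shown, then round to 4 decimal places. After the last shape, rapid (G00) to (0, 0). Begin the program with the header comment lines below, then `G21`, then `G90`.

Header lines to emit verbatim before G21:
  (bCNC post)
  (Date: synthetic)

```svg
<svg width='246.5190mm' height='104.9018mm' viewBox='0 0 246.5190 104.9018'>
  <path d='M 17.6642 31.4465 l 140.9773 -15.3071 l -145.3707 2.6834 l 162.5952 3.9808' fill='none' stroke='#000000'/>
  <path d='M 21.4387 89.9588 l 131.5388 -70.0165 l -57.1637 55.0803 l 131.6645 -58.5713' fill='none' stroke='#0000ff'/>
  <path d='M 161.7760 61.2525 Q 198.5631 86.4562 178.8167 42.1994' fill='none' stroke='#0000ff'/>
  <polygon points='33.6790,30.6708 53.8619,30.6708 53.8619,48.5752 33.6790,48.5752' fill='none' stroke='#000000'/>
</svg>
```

(bCNC post)
(Date: synthetic)
G21
G90
G00 X17.6642 Y73.4553
M4 S881
G1 X158.6415 Y88.7624 F1226
G1 X13.2708 Y86.0790
G1 X175.8660 Y82.0982
M5
G00 X21.4387 Y14.9430
M4 S677
G1 X152.9775 Y84.9595 F1587
G1 X95.8138 Y29.8792
G1 X227.4783 Y88.4505
M5
G00 X161.7760 Y43.6493
M4 S677
G1 X176.6362 Y35.3887 F1587
G1 X184.4297 Y35.8107
G1 X185.1566 Y44.9153
G1 X178.8167 Y62.7024
M5
G00 X33.6790 Y74.2310
M4 S881
G1 X53.8619 Y74.2310 F1226
G1 X53.8619 Y56.3266
G1 X33.6790 Y56.3266
G1 X33.6790 Y74.2310
M5
G00 X0.0000 Y0.0000

1 u = 1 mm; y_m = 104.9018 − y.

[1] `<path>` open polyline, #000000→cut S881 F1226: (17.6642,73.4553) → (158.6415,88.7624) → (13.2708,86.0790) → (175.8660,82.0982)

[2] `<path>` open polyline, #0000ff→score S677 F1587: (21.4387,14.9430) → (152.9775,84.9595) → (95.8138,29.8792) → (227.4783,88.4505)

[3] `<path>` quadratic bezier, #0000ff→score S677 F1587: (161.7760,43.6493) → (176.6362,35.3887) → (184.4297,35.8107) → (185.1566,44.9153) → (178.8167,62.7024)

[4] `<polygon>` rectangle, #000000→cut S881 F1226: (33.6790,74.2310) → (53.8619,74.2310) → (53.8619,56.3266) → (33.6790,56.3266) → (33.6790,74.2310) (closed)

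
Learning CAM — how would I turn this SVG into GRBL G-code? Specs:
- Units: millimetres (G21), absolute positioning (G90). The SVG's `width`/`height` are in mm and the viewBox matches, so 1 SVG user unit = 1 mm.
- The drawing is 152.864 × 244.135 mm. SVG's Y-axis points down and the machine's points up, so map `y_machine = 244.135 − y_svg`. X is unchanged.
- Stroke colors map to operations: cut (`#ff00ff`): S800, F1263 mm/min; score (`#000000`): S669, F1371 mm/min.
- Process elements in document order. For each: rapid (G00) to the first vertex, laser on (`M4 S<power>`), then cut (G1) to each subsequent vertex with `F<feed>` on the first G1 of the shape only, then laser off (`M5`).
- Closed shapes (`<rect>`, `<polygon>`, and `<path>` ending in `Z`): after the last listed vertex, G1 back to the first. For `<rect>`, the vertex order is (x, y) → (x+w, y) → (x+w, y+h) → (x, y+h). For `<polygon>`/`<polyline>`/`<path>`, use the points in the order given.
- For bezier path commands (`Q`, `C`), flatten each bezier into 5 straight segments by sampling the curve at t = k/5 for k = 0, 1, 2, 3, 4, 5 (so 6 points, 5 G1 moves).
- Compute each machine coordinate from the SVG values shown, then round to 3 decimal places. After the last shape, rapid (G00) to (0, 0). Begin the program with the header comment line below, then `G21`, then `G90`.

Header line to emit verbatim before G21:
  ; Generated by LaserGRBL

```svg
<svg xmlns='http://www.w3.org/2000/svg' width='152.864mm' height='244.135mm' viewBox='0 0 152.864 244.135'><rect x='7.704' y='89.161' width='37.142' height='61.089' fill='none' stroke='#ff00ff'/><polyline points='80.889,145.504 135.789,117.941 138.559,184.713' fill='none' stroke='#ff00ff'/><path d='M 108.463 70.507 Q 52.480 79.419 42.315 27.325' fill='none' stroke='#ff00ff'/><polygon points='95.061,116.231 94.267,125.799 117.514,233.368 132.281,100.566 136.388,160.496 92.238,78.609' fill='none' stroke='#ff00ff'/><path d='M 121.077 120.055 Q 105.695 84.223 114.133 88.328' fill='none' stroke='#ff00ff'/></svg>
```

Since the viewBox matches the mm dimensions, user units are millimetres directly. The only transform is the Y-flip y_m = 244.135 − y_svg.

Shape 1 is a rectangle drawn with `<rect>`. Its stroke #ff00ff means cut at S800, F1263. After flipping Y the toolpath is (7.704,154.974) → (44.846,154.974) → (44.846,93.885) → (7.704,93.885) → (7.704,154.974), returning to the start.

Shape 2 is a open polyline drawn with `<polyline>`. Its stroke #ff00ff means cut at S800, F1263. After flipping Y the toolpath is (80.889,98.631) → (135.789,126.194) → (138.559,59.422).

Shape 3 is a quadratic bezier drawn with `<path>`. Its stroke #ff00ff means cut at S800, F1263. After flipping Y the toolpath is (108.463,173.628) → (87.903,172.503) → (71.007,176.259) → (57.778,184.896) → (48.214,198.413) → (42.315,216.810).

Shape 4 is a closed polygon drawn with `<polygon>`. Its stroke #ff00ff means cut at S800, F1263. After flipping Y the toolpath is (95.061,127.904) → (94.267,118.336) → (117.514,10.767) → (132.281,143.569) → (136.388,83.639) → (92.238,165.526) → (95.061,127.904), returning to the start.

Shape 5 is a quadratic bezier drawn with `<path>`. Its stroke #ff00ff means cut at S800, F1263. After flipping Y the toolpath is (121.077,124.080) → (115.877,136.815) → (112.583,146.356) → (111.194,152.701) → (111.711,155.852) → (114.133,155.807).

; Generated by LaserGRBL
G21
G90
G00 X7.704 Y154.974
M4 S800
G1 X44.846 Y154.974 F1263
G1 X44.846 Y93.885
G1 X7.704 Y93.885
G1 X7.704 Y154.974
M5
G00 X80.889 Y98.631
M4 S800
G1 X135.789 Y126.194 F1263
G1 X138.559 Y59.422
M5
G00 X108.463 Y173.628
M4 S800
G1 X87.903 Y172.503 F1263
G1 X71.007 Y176.259
G1 X57.778 Y184.896
G1 X48.214 Y198.413
G1 X42.315 Y216.810
M5
G00 X95.061 Y127.904
M4 S800
G1 X94.267 Y118.336 F1263
G1 X117.514 Y10.767
G1 X132.281 Y143.569
G1 X136.388 Y83.639
G1 X92.238 Y165.526
G1 X95.061 Y127.904
M5
G00 X121.077 Y124.080
M4 S800
G1 X115.877 Y136.815 F1263
G1 X112.583 Y146.356
G1 X111.194 Y152.701
G1 X111.711 Y155.852
G1 X114.133 Y155.807
M5
G00 X0.000 Y0.000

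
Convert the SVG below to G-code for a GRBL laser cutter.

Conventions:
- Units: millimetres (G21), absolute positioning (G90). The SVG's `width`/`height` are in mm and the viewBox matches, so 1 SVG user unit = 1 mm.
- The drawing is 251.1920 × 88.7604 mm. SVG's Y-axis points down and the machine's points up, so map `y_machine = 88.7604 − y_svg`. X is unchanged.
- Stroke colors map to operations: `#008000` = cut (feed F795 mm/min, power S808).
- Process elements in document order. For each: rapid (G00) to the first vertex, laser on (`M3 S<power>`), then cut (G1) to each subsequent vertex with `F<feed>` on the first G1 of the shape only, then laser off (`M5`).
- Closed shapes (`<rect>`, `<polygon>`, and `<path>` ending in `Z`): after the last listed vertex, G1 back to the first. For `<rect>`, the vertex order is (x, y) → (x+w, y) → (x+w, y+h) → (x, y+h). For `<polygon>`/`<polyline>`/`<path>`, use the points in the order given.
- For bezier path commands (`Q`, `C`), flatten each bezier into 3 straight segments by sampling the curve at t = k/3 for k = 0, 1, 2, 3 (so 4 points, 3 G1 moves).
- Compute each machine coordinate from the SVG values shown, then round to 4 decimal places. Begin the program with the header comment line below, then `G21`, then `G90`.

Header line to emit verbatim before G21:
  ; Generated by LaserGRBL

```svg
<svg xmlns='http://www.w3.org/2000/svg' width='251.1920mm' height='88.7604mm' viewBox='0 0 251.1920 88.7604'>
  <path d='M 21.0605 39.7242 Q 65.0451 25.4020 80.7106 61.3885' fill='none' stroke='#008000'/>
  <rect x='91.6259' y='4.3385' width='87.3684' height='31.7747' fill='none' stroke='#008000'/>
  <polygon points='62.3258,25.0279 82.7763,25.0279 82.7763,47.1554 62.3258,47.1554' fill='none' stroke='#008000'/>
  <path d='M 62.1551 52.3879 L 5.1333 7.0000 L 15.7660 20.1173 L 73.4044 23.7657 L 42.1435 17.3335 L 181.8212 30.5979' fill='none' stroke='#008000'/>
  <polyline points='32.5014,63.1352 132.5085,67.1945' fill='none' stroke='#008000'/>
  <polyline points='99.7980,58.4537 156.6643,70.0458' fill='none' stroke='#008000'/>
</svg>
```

1 u = 1 mm; y_m = 88.7604 − y.

[1] `<path>` quadratic bezier, #008000→cut S808 F795: (21.0605,49.0362) → (47.2370,52.9945) → (67.1204,45.7730) → (80.7106,27.3719)

[2] `<rect>` rectangle, #008000→cut S808 F795: (91.6259,84.4219) → (178.9943,84.4219) → (178.9943,52.6472) → (91.6259,52.6472) → (91.6259,84.4219) (closed)

[3] `<polygon>` rectangle, #008000→cut S808 F795: (62.3258,63.7325) → (82.7763,63.7325) → (82.7763,41.6050) → (62.3258,41.6050) → (62.3258,63.7325) (closed)

[4] `<path>` open polyline, #008000→cut S808 F795: (62.1551,36.3725) → (5.1333,81.7604) → (15.7660,68.6431) → (73.4044,64.9947) → (42.1435,71.4269) → (181.8212,58.1625)

[5] `<polyline>` line segment, #008000→cut S808 F795: (32.5014,25.6252) → (132.5085,21.5659)

[6] `<polyline>` line segment, #008000→cut S808 F795: (99.7980,30.3067) → (156.6643,18.7146)

; Generated by LaserGRBL
G21
G90
G00 X21.0605 Y49.0362
M3 S808
G1 X47.2370 Y52.9945 F795
G1 X67.1204 Y45.7730
G1 X80.7106 Y27.3719
M5
G00 X91.6259 Y84.4219
M3 S808
G1 X178.9943 Y84.4219 F795
G1 X178.9943 Y52.6472
G1 X91.6259 Y52.6472
G1 X91.6259 Y84.4219
M5
G00 X62.3258 Y63.7325
M3 S808
G1 X82.7763 Y63.7325 F795
G1 X82.7763 Y41.6050
G1 X62.3258 Y41.6050
G1 X62.3258 Y63.7325
M5
G00 X62.1551 Y36.3725
M3 S808
G1 X5.1333 Y81.7604 F795
G1 X15.7660 Y68.6431
G1 X73.4044 Y64.9947
G1 X42.1435 Y71.4269
G1 X181.8212 Y58.1625
M5
G00 X32.5014 Y25.6252
M3 S808
G1 X132.5085 Y21.5659 F795
M5
G00 X99.7980 Y30.3067
M3 S808
G1 X156.6643 Y18.7146 F795
M5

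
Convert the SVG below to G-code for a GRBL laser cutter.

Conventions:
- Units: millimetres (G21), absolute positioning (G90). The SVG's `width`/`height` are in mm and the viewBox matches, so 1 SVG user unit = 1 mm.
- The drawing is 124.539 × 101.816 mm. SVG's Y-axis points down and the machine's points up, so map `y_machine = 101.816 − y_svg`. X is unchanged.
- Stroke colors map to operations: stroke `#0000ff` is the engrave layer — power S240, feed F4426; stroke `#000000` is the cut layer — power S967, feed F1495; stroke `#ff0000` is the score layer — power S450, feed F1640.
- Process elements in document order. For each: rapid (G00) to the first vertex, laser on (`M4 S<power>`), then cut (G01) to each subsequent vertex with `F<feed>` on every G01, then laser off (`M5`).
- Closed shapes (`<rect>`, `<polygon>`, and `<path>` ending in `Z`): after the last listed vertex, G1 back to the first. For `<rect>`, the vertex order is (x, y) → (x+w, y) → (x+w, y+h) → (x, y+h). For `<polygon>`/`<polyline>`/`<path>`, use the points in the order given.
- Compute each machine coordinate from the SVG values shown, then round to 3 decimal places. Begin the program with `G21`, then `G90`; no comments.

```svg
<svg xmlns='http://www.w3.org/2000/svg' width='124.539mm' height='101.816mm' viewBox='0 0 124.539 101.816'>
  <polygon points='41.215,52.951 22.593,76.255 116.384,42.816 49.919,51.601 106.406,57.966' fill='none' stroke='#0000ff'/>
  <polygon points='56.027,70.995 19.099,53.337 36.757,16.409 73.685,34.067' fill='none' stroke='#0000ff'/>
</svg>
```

1 u = 1 mm; y_m = 101.816 − y.

[1] `<polygon>` closed polygon, #0000ff→engrave S240 F4426: (41.215,48.865) → (22.593,25.561) → (116.384,59.000) → (49.919,50.215) → (106.406,43.850) → (41.215,48.865) (closed)

[2] `<polygon>` regular polygon, #0000ff→engrave S240 F4426: (56.027,30.821) → (19.099,48.479) → (36.757,85.407) → (73.685,67.749) → (56.027,30.821) (closed)

G21
G90
G00 X41.215 Y48.865
M4 S240
G01 X22.593 Y25.561 F4426
G01 X116.384 Y59.000 F4426
G01 X49.919 Y50.215 F4426
G01 X106.406 Y43.850 F4426
G01 X41.215 Y48.865 F4426
M5
G00 X56.027 Y30.821
M4 S240
G01 X19.099 Y48.479 F4426
G01 X36.757 Y85.407 F4426
G01 X73.685 Y67.749 F4426
G01 X56.027 Y30.821 F4426
M5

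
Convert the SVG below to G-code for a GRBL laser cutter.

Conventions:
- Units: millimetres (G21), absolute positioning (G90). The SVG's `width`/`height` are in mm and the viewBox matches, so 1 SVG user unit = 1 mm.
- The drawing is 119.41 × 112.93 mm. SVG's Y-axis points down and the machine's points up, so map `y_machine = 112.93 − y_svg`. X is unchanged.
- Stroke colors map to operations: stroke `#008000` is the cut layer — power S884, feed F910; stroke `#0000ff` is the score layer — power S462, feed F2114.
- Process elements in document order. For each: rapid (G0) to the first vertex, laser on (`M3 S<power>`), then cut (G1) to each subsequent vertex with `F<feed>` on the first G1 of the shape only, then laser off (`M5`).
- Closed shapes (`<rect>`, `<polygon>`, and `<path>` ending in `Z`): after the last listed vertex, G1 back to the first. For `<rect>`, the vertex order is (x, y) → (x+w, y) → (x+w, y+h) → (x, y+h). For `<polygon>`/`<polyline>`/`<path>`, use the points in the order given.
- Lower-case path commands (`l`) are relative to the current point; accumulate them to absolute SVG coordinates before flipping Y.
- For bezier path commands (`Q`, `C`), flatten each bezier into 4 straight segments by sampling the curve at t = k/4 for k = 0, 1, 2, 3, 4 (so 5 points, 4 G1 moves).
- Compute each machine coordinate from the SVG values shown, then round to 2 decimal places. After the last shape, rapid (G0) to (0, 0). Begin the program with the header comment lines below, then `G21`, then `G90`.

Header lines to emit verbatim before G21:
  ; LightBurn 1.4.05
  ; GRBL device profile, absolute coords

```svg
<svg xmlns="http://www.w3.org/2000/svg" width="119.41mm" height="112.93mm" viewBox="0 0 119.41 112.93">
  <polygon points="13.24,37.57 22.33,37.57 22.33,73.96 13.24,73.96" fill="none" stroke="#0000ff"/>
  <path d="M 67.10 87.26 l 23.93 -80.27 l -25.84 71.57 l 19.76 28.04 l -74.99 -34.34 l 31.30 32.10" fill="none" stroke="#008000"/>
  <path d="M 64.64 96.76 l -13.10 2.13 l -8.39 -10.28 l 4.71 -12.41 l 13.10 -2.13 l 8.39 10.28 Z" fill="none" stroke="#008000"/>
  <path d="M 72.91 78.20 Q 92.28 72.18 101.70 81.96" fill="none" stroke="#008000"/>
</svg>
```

; LightBurn 1.4.05
; GRBL device profile, absolute coords
G21
G90
G0 X13.24 Y75.36
M3 S462
G1 X22.33 Y75.36 F2114
G1 X22.33 Y38.97
G1 X13.24 Y38.97
G1 X13.24 Y75.36
M5
G0 X67.10 Y25.67
M3 S884
G1 X91.03 Y105.94 F910
G1 X65.19 Y34.37
G1 X84.95 Y6.33
G1 X9.96 Y40.67
G1 X41.26 Y8.57
M5
G0 X64.64 Y16.17
M3 S884
G1 X51.54 Y14.04 F910
G1 X43.15 Y24.32
G1 X47.86 Y36.73
G1 X60.96 Y38.86
G1 X69.35 Y28.58
G1 X64.64 Y16.17
M5
G0 X72.91 Y34.73
M3 S884
G1 X81.97 Y36.75 F910
G1 X89.79 Y36.80
G1 X96.37 Y34.87
G1 X101.70 Y30.97
M5
G0 X0.00 Y0.00

1 u = 1 mm; y_m = 112.93 − y.

[1] `<polygon>` rectangle, #0000ff→score S462 F2114: (13.24,75.36) → (22.33,75.36) → (22.33,38.97) → (13.24,38.97) → (13.24,75.36) (closed)

[2] `<path>` open polyline, #008000→cut S884 F910: (67.10,25.67) → (91.03,105.94) → (65.19,34.37) → (84.95,6.33) → (9.96,40.67) → (41.26,8.57)

[3] `<path>` regular polygon, #008000→cut S884 F910: (64.64,16.17) → (51.54,14.04) → (43.15,24.32) → (47.86,36.73) → (60.96,38.86) → (69.35,28.58) → (64.64,16.17) (closed)

[4] `<path>` quadratic bezier, #008000→cut S884 F910: (72.91,34.73) → (81.97,36.75) → (89.79,36.80) → (96.37,34.87) → (101.70,30.97)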